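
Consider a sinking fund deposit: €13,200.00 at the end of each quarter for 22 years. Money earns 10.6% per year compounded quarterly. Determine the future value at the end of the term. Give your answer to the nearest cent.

€4,478,294.84

This is an ordinary annuity: 88 deposits of €13,200.00 at the end of each quarter.
Periodic rate r = 0.106/4 per quarter; n is counted in quarters.
FV = PMT × [((1+r)^n − 1)/r] = 13,200 × [(1+r)^88 − 1] / r = €4,478,294.84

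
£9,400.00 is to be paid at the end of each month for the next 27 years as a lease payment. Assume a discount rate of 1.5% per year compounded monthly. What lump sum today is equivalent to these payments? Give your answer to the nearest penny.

This is an ordinary annuity: 324 payments of £9,400.00 at the end of each month.
Periodic rate r = 0.015/12 per month; n is counted in months.
PV = PMT × [(1 − (1+r)^−n)/r] = 9,400 × [1 − (1+r)^−324] / r = £2,503,065.69

£2,503,065.69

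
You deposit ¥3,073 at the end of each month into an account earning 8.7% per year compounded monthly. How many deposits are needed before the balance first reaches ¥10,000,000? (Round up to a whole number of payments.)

444 payments

Periodic rate r = 0.087/12 per month; n is counted in months.
Ordinary annuity FV: 10,000,000 = 3,073 × [((1+r)^n − 1)/r].
(1+r)^n = 1 + 10,000,000 × r / 3,073, so n = ln(1 + 10,000,000·r/3,073) / ln(1+r) = 443.32.
Round up to a whole number of payments: n = 444.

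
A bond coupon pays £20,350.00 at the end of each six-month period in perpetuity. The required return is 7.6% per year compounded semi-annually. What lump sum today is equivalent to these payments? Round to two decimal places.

£535,526.32

Periodic rate r = 0.076/2 per half-year.
Level perpetuity: PV = PMT / r = 20,350 / (0.076/2) = £535,526.32.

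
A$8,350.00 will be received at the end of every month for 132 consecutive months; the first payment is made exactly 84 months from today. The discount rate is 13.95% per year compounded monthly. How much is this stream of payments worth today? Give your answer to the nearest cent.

Ordinary annuity of 132 payments, first payment at period 84.
Periodic rate r = 0.1395/12 per month; n is counted in months.
The ordinary-annuity PV formula values the stream one period before the first payment (period 83); discount that back 83 periods:
PV₀ = 8,350 × [1 − (1+r)^−132] / r × (1+r)^−83 = A$215,360.54

A$215,360.54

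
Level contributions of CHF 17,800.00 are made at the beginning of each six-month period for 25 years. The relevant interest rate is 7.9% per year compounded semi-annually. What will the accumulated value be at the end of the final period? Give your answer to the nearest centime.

CHF 2,781,482.70

This is an annuity due: 50 deposits of CHF 17,800.00 at the beginning of each six-month period.
Periodic rate r = 0.079/2 per half-year; n is counted in half-years.
FV = PMT × [((1+r)^n − 1)/r] × (1+r) = 17,800 × [(1+r)^50 − 1] / r × (1+r) = CHF 2,781,482.70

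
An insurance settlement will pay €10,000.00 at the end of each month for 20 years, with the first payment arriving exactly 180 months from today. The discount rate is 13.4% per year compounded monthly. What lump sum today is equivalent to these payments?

€114,151.06

Ordinary annuity of 240 payments, first payment at period 180.
Periodic rate r = 0.134/12 per month; n is counted in months.
The ordinary-annuity PV formula values the stream one period before the first payment (period 179); discount that back 179 periods:
PV₀ = 10,000 × [1 − (1+r)^−240] / r × (1+r)^−179 = €114,151.06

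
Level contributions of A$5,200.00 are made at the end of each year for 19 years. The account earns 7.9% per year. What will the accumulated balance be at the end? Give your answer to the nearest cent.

A$213,292.55

This is an ordinary annuity: 19 deposits of A$5,200.00 at the end of each year.
Periodic rate r = 0.079 per year.
FV = PMT × [((1+r)^n − 1)/r] = 5,200 × [(1+r)^19 − 1] / r = A$213,292.55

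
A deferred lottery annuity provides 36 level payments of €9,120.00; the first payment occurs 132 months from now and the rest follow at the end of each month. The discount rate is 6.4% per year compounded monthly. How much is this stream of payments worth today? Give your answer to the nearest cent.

€148,457.73

Ordinary annuity of 36 payments, first payment at period 132.
Periodic rate r = 0.064/12 per month; n is counted in months.
The ordinary-annuity PV formula values the stream one period before the first payment (period 131); discount that back 131 periods:
PV₀ = 9,120 × [1 − (1+r)^−36] / r × (1+r)^−131 = €148,457.73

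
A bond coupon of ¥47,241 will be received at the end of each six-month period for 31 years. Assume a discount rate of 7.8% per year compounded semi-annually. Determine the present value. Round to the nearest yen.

¥1,098,305

This is an ordinary annuity: 62 payments of ¥47,241 at the end of each six-month period.
Periodic rate r = 0.078/2 per half-year; n is counted in half-years.
PV = PMT × [(1 − (1+r)^−n)/r] = 47,241 × [1 − (1+r)^−62] / r = ¥1,098,305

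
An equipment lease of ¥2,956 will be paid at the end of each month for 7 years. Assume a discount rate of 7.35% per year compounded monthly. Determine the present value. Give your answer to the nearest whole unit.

¥193,654

This is an ordinary annuity: 84 payments of ¥2,956 at the end of each month.
Periodic rate r = 0.0735/12 per month; n is counted in months.
PV = PMT × [(1 − (1+r)^−n)/r] = 2,956 × [1 − (1+r)^−84] / r = ¥193,654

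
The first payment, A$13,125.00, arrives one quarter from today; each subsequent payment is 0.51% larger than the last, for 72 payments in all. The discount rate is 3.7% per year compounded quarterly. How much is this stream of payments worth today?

Periodic rate r = 0.037/4 per quarter; n is counted in quarters.
Growing ordinary annuity: PV = PMT₁ × [1 − ((1+g)/(1+r))^n] / (r − g) = 13,125 × [1 − ((1+0.0051)/(1+r))^72] / (r − 0.0051) = A$811,890.62.

A$811,890.62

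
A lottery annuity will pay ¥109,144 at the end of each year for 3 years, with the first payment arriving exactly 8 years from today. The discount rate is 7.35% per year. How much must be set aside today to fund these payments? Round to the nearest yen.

Ordinary annuity of 3 payments, first payment at period 8.
Periodic rate r = 0.0735 per year.
The ordinary-annuity PV formula values the stream one period before the first payment (period 7); discount that back 7 periods:
PV₀ = 109,144 × [1 − (1+r)^−3] / r × (1+r)^−7 = ¥173,233

¥173,233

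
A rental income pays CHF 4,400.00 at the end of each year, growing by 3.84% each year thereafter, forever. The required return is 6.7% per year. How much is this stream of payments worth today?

CHF 153,846.15

Periodic rate r = 0.067 per year.
Growing perpetuity (Gordon): PV = PMT₁ / (r − g) = 4,400 / (r − 0.0384) = CHF 153,846.15.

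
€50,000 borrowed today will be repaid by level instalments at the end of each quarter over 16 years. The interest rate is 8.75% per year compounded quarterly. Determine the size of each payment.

€1,459.01

Level ordinary annuity; solve PV = PMT × [(1 − (1+r)^−n)/r] for PMT.
Periodic rate r = 0.0875/4 per quarter; n is counted in quarters.
With n = 64: PMT = 50,000 / ([(1 − (1+r)^−n)/r]) = €1,459.01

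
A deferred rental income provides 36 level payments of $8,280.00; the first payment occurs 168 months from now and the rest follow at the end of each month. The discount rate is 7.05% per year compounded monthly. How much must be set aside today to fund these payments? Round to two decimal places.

$100,744.65

Ordinary annuity of 36 payments, first payment at period 168.
Periodic rate r = 0.0705/12 per month; n is counted in months.
The ordinary-annuity PV formula values the stream one period before the first payment (period 167); discount that back 167 periods:
PV₀ = 8,280 × [1 − (1+r)^−36] / r × (1+r)^−167 = $100,744.65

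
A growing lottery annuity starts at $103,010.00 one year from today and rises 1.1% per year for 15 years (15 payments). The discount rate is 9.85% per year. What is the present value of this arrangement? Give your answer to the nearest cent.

Periodic rate r = 0.0985 per year.
Growing ordinary annuity: PV = PMT₁ × [1 − ((1+g)/(1+r))^n] / (r − g) = 103,010 × [1 − ((1+0.011)/(1+r))^15] / (r − 0.011) = $838,305.50.

$838,305.50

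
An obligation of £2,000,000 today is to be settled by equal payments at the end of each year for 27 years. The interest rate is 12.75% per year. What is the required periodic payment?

Level ordinary annuity; solve PV = PMT × [(1 − (1+r)^−n)/r] for PMT.
Periodic rate r = 0.1275 per year.
With n = 27: PMT = 2,000,000 / ([(1 − (1+r)^−n)/r]) = £265,393.04

£265,393.04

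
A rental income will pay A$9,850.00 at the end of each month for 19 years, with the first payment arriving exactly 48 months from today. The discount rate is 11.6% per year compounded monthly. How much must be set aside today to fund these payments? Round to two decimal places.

Ordinary annuity of 228 payments, first payment at period 48.
Periodic rate r = 0.116/12 per month; n is counted in months.
The ordinary-annuity PV formula values the stream one period before the first payment (period 47); discount that back 47 periods:
PV₀ = 9,850 × [1 − (1+r)^−228] / r × (1+r)^−47 = A$576,013.77

A$576,013.77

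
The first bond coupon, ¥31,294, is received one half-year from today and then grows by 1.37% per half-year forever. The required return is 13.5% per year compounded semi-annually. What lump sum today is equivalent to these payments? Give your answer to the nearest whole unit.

¥581,673

Periodic rate r = 0.135/2 per half-year.
Growing perpetuity (Gordon): PV = PMT₁ / (r − g) = 31,294 / (r − 0.0137) = ¥581,673.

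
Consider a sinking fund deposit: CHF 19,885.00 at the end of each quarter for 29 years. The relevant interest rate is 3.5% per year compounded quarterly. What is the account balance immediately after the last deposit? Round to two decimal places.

This is an ordinary annuity: 116 deposits of CHF 19,885.00 at the end of each quarter.
Periodic rate r = 0.035/4 per quarter; n is counted in quarters.
FV = PMT × [((1+r)^n − 1)/r] = 19,885 × [(1+r)^116 − 1] / r = CHF 3,970,654.90

CHF 3,970,654.90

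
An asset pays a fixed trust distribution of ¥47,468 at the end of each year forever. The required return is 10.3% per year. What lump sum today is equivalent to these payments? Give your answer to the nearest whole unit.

¥460,854

Periodic rate r = 0.103 per year.
Level perpetuity: PV = PMT / r = 47,468 / (0.103) = ¥460,854.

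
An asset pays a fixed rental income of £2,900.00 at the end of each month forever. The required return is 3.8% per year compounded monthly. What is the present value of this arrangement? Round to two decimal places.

£915,789.47

Periodic rate r = 0.038/12 per month.
Level perpetuity: PV = PMT / r = 2,900 / (0.038/12) = £915,789.47.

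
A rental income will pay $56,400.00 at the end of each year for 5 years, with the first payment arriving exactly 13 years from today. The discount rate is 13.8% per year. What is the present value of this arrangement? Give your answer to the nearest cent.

$41,242.66

Ordinary annuity of 5 payments, first payment at period 13.
Periodic rate r = 0.138 per year.
The ordinary-annuity PV formula values the stream one period before the first payment (period 12); discount that back 12 periods:
PV₀ = 56,400 × [1 − (1+r)^−5] / r × (1+r)^−12 = $41,242.66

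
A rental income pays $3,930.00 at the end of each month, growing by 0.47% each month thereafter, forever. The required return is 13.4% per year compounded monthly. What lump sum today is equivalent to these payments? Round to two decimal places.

Periodic rate r = 0.134/12 per month.
Growing perpetuity (Gordon): PV = PMT₁ / (r − g) = 3,930 / (r − 0.0047) = $607,731.96.

$607,731.96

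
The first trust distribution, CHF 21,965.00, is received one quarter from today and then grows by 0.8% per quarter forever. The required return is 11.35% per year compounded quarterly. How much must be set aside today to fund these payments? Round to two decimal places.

CHF 1,078,036.81

Periodic rate r = 0.1135/4 per quarter.
Growing perpetuity (Gordon): PV = PMT₁ / (r − g) = 21,965 / (r − 0.008) = CHF 1,078,036.81.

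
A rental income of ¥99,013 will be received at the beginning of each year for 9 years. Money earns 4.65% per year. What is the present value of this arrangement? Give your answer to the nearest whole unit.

This is an annuity due: 9 payments of ¥99,013 at the beginning of each year.
Periodic rate r = 0.0465 per year.
PV = PMT × [(1 − (1+r)^−n)/r] × (1+r) = 99,013 × [1 − (1+r)^−9] / r × (1+r) = ¥748,108

¥748,108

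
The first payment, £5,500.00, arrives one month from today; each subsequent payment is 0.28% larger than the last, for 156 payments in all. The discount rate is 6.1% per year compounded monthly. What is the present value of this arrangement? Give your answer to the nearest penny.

£719,466.15

Periodic rate r = 0.061/12 per month; n is counted in months.
Growing ordinary annuity: PV = PMT₁ × [1 − ((1+g)/(1+r))^n] / (r − g) = 5,500 × [1 − ((1+0.0028)/(1+r))^156] / (r − 0.0028) = £719,466.15.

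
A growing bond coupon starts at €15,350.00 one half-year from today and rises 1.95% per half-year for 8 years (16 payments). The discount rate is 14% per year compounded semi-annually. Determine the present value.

€163,720.29

Periodic rate r = 0.14/2 per half-year; n is counted in half-years.
Growing ordinary annuity: PV = PMT₁ × [1 − ((1+g)/(1+r))^n] / (r − g) = 15,350 × [1 − ((1+0.0195)/(1+r))^16] / (r − 0.0195) = €163,720.29.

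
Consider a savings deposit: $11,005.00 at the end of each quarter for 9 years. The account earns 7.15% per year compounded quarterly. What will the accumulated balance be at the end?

$549,384.47

This is an ordinary annuity: 36 deposits of $11,005.00 at the end of each quarter.
Periodic rate r = 0.0715/4 per quarter; n is counted in quarters.
FV = PMT × [((1+r)^n − 1)/r] = 11,005 × [(1+r)^36 − 1] / r = $549,384.47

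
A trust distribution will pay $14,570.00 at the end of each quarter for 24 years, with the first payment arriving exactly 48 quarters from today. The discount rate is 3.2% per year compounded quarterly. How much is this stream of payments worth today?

Ordinary annuity of 96 payments, first payment at period 48.
Periodic rate r = 0.032/4 per quarter; n is counted in quarters.
The ordinary-annuity PV formula values the stream one period before the first payment (period 47); discount that back 47 periods:
PV₀ = 14,570 × [1 − (1+r)^−96] / r × (1+r)^−47 = $669,554.79

$669,554.79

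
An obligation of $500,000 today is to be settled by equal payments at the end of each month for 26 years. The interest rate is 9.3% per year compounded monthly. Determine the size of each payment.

$4,257.93

Level ordinary annuity; solve PV = PMT × [(1 − (1+r)^−n)/r] for PMT.
Periodic rate r = 0.093/12 per month; n is counted in months.
With n = 312: PMT = 500,000 / ([(1 − (1+r)^−n)/r]) = $4,257.93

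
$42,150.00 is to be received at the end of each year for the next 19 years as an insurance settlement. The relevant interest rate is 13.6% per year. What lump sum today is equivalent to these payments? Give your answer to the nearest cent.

$282,443.08

This is an ordinary annuity: 19 payments of $42,150.00 at the end of each year.
Periodic rate r = 0.136 per year.
PV = PMT × [(1 − (1+r)^−n)/r] = 42,150 × [1 − (1+r)^−19] / r = $282,443.08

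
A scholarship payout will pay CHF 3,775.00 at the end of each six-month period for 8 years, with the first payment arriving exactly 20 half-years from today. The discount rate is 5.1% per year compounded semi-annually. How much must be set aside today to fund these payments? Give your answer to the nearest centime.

CHF 30,424.81

Ordinary annuity of 16 payments, first payment at period 20.
Periodic rate r = 0.051/2 per half-year; n is counted in half-years.
The ordinary-annuity PV formula values the stream one period before the first payment (period 19); discount that back 19 periods:
PV₀ = 3,775 × [1 − (1+r)^−16] / r × (1+r)^−19 = CHF 30,424.81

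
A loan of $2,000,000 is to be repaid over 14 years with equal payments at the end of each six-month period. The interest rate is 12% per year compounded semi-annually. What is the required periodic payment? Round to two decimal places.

$149,185.10

Level ordinary annuity; solve PV = PMT × [(1 − (1+r)^−n)/r] for PMT.
Periodic rate r = 0.12/2 per half-year; n is counted in half-years.
With n = 28: PMT = 2,000,000 / ([(1 − (1+r)^−n)/r]) = $149,185.10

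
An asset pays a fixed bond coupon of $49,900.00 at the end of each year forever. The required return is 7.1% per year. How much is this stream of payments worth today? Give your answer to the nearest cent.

Periodic rate r = 0.071 per year.
Level perpetuity: PV = PMT / r = 49,900 / (0.071) = $702,816.90.

$702,816.90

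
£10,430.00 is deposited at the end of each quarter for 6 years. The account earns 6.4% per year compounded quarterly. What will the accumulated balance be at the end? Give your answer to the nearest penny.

This is an ordinary annuity: 24 deposits of £10,430.00 at the end of each quarter.
Periodic rate r = 0.064/4 per quarter; n is counted in quarters.
FV = PMT × [((1+r)^n − 1)/r] = 10,430 × [(1+r)^24 − 1] / r = £302,267.67

£302,267.67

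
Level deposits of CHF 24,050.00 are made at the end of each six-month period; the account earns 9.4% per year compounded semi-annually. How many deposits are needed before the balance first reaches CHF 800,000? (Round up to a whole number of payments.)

21 payments

Periodic rate r = 0.094/2 per half-year; n is counted in half-years.
Ordinary annuity FV: 800,000 = 24,050 × [((1+r)^n − 1)/r].
(1+r)^n = 1 + 800,000 × r / 24,050, so n = ln(1 + 800,000·r/24,050) / ln(1+r) = 20.50.
Round up to a whole number of payments: n = 21.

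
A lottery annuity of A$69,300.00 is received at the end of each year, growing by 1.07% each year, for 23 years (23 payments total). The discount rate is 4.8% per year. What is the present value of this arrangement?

A$1,050,623.61

Periodic rate r = 0.048 per year.
Growing ordinary annuity: PV = PMT₁ × [1 − ((1+g)/(1+r))^n] / (r − g) = 69,300 × [1 − ((1+0.0107)/(1+r))^23] / (r − 0.0107) = A$1,050,623.61.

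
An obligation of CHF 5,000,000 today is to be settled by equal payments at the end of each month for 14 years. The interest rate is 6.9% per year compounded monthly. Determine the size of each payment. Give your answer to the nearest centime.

CHF 46,495.22

Level ordinary annuity; solve PV = PMT × [(1 − (1+r)^−n)/r] for PMT.
Periodic rate r = 0.069/12 per month; n is counted in months.
With n = 168: PMT = 5,000,000 / ([(1 − (1+r)^−n)/r]) = CHF 46,495.22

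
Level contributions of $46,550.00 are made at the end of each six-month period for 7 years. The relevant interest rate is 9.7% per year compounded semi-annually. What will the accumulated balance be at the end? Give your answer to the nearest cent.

This is an ordinary annuity: 14 deposits of $46,550.00 at the end of each six-month period.
Periodic rate r = 0.097/2 per half-year; n is counted in half-years.
FV = PMT × [((1+r)^n − 1)/r] = 46,550 × [(1+r)^14 − 1] / r = $902,876.67

$902,876.67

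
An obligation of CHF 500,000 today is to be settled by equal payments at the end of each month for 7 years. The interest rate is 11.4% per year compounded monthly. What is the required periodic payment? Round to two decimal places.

CHF 8,666.74

Level ordinary annuity; solve PV = PMT × [(1 − (1+r)^−n)/r] for PMT.
Periodic rate r = 0.114/12 per month; n is counted in months.
With n = 84: PMT = 500,000 / ([(1 − (1+r)^−n)/r]) = CHF 8,666.74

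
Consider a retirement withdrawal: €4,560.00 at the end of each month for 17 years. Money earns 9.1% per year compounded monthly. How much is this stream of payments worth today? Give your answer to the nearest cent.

This is an ordinary annuity: 204 payments of €4,560.00 at the end of each month.
Periodic rate r = 0.091/12 per month; n is counted in months.
PV = PMT × [(1 − (1+r)^−n)/r] = 4,560 × [1 − (1+r)^−204] / r = €472,557.26

€472,557.26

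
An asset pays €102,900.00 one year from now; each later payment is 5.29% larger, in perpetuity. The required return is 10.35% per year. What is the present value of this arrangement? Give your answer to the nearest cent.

€2,033,596.84

Periodic rate r = 0.1035 per year.
Growing perpetuity (Gordon): PV = PMT₁ / (r − g) = 102,900 / (r − 0.0529) = €2,033,596.84.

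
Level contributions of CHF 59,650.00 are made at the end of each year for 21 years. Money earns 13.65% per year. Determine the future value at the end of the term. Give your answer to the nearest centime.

This is an ordinary annuity: 21 deposits of CHF 59,650.00 at the end of each year.
Periodic rate r = 0.1365 per year.
FV = PMT × [((1+r)^n − 1)/r] = 59,650 × [(1+r)^21 − 1] / r = CHF 5,981,540.50

CHF 5,981,540.50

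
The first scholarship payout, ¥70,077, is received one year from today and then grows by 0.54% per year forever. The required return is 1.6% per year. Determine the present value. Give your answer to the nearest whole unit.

¥6,611,038

Periodic rate r = 0.016 per year.
Growing perpetuity (Gordon): PV = PMT₁ / (r − g) = 70,077 / (r − 0.0054) = ¥6,611,038.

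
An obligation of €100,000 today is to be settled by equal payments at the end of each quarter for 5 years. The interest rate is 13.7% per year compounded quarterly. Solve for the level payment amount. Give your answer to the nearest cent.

€6,988.44

Level ordinary annuity; solve PV = PMT × [(1 − (1+r)^−n)/r] for PMT.
Periodic rate r = 0.137/4 per quarter; n is counted in quarters.
With n = 20: PMT = 100,000 / ([(1 − (1+r)^−n)/r]) = €6,988.44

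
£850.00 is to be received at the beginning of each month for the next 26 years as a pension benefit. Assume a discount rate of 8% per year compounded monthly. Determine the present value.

£112,204.14

This is an annuity due: 312 payments of £850.00 at the beginning of each month.
Periodic rate r = 0.08/12 per month; n is counted in months.
PV = PMT × [(1 − (1+r)^−n)/r] × (1+r) = 850 × [1 − (1+r)^−312] / r × (1+r) = £112,204.14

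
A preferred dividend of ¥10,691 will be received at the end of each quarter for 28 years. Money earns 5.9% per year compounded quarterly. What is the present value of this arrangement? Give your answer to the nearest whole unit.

This is an ordinary annuity: 112 payments of ¥10,691 at the end of each quarter.
Periodic rate r = 0.059/4 per quarter; n is counted in quarters.
PV = PMT × [(1 − (1+r)^−n)/r] = 10,691 × [1 − (1+r)^−112] / r = ¥584,205

¥584,205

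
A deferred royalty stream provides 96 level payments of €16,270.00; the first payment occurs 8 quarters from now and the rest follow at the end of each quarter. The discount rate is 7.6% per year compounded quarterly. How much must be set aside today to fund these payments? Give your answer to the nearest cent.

Ordinary annuity of 96 payments, first payment at period 8.
Periodic rate r = 0.076/4 per quarter; n is counted in quarters.
The ordinary-annuity PV formula values the stream one period before the first payment (period 7); discount that back 7 periods:
PV₀ = 16,270 × [1 − (1+r)^−96] / r × (1+r)^−7 = €627,387.20

€627,387.20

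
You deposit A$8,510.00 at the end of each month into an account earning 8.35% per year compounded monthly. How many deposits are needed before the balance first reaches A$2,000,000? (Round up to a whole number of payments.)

140 payments

Periodic rate r = 0.0835/12 per month; n is counted in months.
Ordinary annuity FV: 2,000,000 = 8,510 × [((1+r)^n − 1)/r].
(1+r)^n = 1 + 2,000,000 × r / 8,510, so n = ln(1 + 2,000,000·r/8,510) / ln(1+r) = 139.74.
Round up to a whole number of payments: n = 140.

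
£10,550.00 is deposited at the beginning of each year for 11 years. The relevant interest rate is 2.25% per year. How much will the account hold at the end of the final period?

£132,953.44

This is an annuity due: 11 deposits of £10,550.00 at the beginning of each year.
Periodic rate r = 0.0225 per year.
FV = PMT × [((1+r)^n − 1)/r] × (1+r) = 10,550 × [(1+r)^11 − 1] / r × (1+r) = £132,953.44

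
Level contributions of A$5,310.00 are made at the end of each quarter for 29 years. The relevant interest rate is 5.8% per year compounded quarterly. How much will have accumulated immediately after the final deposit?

This is an ordinary annuity: 116 deposits of A$5,310.00 at the end of each quarter.
Periodic rate r = 0.058/4 per quarter; n is counted in quarters.
FV = PMT × [((1+r)^n − 1)/r] = 5,310 × [(1+r)^116 − 1] / r = A$1,578,994.07

A$1,578,994.07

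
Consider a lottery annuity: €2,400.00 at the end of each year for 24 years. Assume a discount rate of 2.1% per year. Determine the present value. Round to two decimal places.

This is an ordinary annuity: 24 payments of €2,400.00 at the end of each year.
Periodic rate r = 0.021 per year.
PV = PMT × [(1 − (1+r)^−n)/r] = 2,400 × [1 − (1+r)^−24] / r = €44,883.37

€44,883.37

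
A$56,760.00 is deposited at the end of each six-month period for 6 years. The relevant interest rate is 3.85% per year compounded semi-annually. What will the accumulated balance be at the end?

A$758,067.60

This is an ordinary annuity: 12 deposits of A$56,760.00 at the end of each six-month period.
Periodic rate r = 0.0385/2 per half-year; n is counted in half-years.
FV = PMT × [((1+r)^n − 1)/r] = 56,760 × [(1+r)^12 − 1] / r = A$758,067.60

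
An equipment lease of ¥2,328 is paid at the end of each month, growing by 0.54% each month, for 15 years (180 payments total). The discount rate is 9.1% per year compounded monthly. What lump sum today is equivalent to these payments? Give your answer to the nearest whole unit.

¥344,677

Periodic rate r = 0.091/12 per month; n is counted in months.
Growing ordinary annuity: PV = PMT₁ × [1 − ((1+g)/(1+r))^n] / (r − g) = 2,328 × [1 − ((1+0.0054)/(1+r))^180] / (r − 0.0054) = ¥344,677.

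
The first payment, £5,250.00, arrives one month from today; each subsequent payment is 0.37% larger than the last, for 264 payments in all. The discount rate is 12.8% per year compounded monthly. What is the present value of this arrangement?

£632,229.10

Periodic rate r = 0.128/12 per month; n is counted in months.
Growing ordinary annuity: PV = PMT₁ × [1 − ((1+g)/(1+r))^n] / (r − g) = 5,250 × [1 − ((1+0.0037)/(1+r))^264] / (r − 0.0037) = £632,229.10.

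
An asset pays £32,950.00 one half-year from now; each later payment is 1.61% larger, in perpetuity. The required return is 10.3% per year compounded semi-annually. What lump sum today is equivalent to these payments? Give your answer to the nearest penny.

Periodic rate r = 0.103/2 per half-year.
Growing perpetuity (Gordon): PV = PMT₁ / (r − g) = 32,950 / (r − 0.0161) = £930,790.96.

£930,790.96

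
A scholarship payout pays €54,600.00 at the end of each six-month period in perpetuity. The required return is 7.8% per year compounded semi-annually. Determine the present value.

Periodic rate r = 0.078/2 per half-year.
Level perpetuity: PV = PMT / r = 54,600 / (0.078/2) = €1,400,000.00.

€1,400,000.00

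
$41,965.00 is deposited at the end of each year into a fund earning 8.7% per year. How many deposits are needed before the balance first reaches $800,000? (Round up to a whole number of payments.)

12 payments

Periodic rate r = 0.087 per year.
Ordinary annuity FV: 800,000 = 41,965 × [((1+r)^n − 1)/r].
(1+r)^n = 1 + 800,000 × r / 41,965, so n = ln(1 + 800,000·r/41,965) / ln(1+r) = 11.72.
Round up to a whole number of payments: n = 12.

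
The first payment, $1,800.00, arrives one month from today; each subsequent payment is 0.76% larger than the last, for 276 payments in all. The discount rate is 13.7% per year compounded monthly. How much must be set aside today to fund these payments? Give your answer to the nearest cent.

Periodic rate r = 0.137/12 per month; n is counted in months.
Growing ordinary annuity: PV = PMT₁ × [1 − ((1+g)/(1+r))^n] / (r − g) = 1,800 × [1 − ((1+0.0076)/(1+r))^276] / (r − 0.0076) = $305,499.94.

$305,499.94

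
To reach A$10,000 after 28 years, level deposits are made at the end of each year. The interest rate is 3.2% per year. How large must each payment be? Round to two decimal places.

A$226.05

Level ordinary annuity; solve FV = PMT × [((1+r)^n − 1)/r] for PMT.
Periodic rate r = 0.032 per year.
With n = 28: PMT = 10,000 / ([((1+r)^n − 1)/r]) = A$226.05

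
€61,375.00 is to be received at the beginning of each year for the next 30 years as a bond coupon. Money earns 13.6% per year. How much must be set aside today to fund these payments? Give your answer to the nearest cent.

This is an annuity due: 30 payments of €61,375.00 at the beginning of each year.
Periodic rate r = 0.136 per year.
PV = PMT × [(1 − (1+r)^−n)/r] × (1+r) = 61,375 × [1 − (1+r)^−30] / r × (1+r) = €501,480.76

€501,480.76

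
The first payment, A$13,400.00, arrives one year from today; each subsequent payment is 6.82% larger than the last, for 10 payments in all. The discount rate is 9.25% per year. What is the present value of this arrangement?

A$111,078.36

Periodic rate r = 0.0925 per year.
Growing ordinary annuity: PV = PMT₁ × [1 − ((1+g)/(1+r))^n] / (r − g) = 13,400 × [1 − ((1+0.0682)/(1+r))^10] / (r − 0.0682) = A$111,078.36.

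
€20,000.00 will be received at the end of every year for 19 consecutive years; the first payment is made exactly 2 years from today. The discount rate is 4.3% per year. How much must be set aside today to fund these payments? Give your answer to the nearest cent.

€245,551.13

Ordinary annuity of 19 payments, first payment at period 2.
Periodic rate r = 0.043 per year.
The ordinary-annuity PV formula values the stream one period before the first payment (period 1); discount that back 1 periods:
PV₀ = 20,000 × [1 − (1+r)^−19] / r × (1+r)^−1 = €245,551.13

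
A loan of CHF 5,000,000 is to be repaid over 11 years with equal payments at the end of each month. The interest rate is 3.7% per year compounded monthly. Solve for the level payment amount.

Level ordinary annuity; solve PV = PMT × [(1 − (1+r)^−n)/r] for PMT.
Periodic rate r = 0.037/12 per month; n is counted in months.
With n = 132: PMT = 5,000,000 / ([(1 − (1+r)^−n)/r]) = CHF 46,166.13

CHF 46,166.13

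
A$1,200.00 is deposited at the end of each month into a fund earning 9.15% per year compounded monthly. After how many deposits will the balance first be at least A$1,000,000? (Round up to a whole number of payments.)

263 payments

Periodic rate r = 0.0915/12 per month; n is counted in months.
Ordinary annuity FV: 1,000,000 = 1,200 × [((1+r)^n − 1)/r].
(1+r)^n = 1 + 1,000,000 × r / 1,200, so n = ln(1 + 1,000,000·r/1,200) / ln(1+r) = 262.67.
Round up to a whole number of payments: n = 263.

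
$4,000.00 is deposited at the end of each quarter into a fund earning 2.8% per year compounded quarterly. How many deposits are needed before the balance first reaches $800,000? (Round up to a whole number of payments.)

126 payments

Periodic rate r = 0.028/4 per quarter; n is counted in quarters.
Ordinary annuity FV: 800,000 = 4,000 × [((1+r)^n − 1)/r].
(1+r)^n = 1 + 800,000 × r / 4,000, so n = ln(1 + 800,000·r/4,000) / ln(1+r) = 125.50.
Round up to a whole number of payments: n = 126.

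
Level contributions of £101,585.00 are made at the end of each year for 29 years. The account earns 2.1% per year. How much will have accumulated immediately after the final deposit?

This is an ordinary annuity: 29 deposits of £101,585.00 at the end of each year.
Periodic rate r = 0.021 per year.
FV = PMT × [((1+r)^n − 1)/r] = 101,585 × [(1+r)^29 − 1] / r = £4,000,676.30

£4,000,676.30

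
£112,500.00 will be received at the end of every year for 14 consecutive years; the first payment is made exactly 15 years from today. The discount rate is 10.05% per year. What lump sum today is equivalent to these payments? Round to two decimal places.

Ordinary annuity of 14 payments, first payment at period 15.
Periodic rate r = 0.1005 per year.
The ordinary-annuity PV formula values the stream one period before the first payment (period 14); discount that back 14 periods:
PV₀ = 112,500 × [1 − (1+r)^−14] / r × (1+r)^−14 = £216,262.64

£216,262.64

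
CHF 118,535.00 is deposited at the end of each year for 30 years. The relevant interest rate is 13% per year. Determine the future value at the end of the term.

This is an ordinary annuity: 30 deposits of CHF 118,535.00 at the end of each year.
Periodic rate r = 0.13 per year.
FV = PMT × [((1+r)^n − 1)/r] = 118,535 × [(1+r)^30 − 1] / r = CHF 34,754,368.96

CHF 34,754,368.96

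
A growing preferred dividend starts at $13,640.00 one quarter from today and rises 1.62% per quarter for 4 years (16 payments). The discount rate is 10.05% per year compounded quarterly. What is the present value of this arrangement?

$199,539.12

Periodic rate r = 0.1005/4 per quarter; n is counted in quarters.
Growing ordinary annuity: PV = PMT₁ × [1 − ((1+g)/(1+r))^n] / (r − g) = 13,640 × [1 − ((1+0.0162)/(1+r))^16] / (r − 0.0162) = $199,539.12.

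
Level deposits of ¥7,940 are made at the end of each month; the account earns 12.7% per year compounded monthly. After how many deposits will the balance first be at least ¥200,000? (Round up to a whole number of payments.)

23 payments

Periodic rate r = 0.127/12 per month; n is counted in months.
Ordinary annuity FV: 200,000 = 7,940 × [((1+r)^n − 1)/r].
(1+r)^n = 1 + 200,000 × r / 7,940, so n = ln(1 + 200,000·r/7,940) / ln(1+r) = 22.45.
Round up to a whole number of payments: n = 23.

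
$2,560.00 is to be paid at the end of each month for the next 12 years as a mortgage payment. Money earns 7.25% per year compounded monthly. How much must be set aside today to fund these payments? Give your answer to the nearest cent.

This is an ordinary annuity: 144 payments of $2,560.00 at the end of each month.
Periodic rate r = 0.0725/12 per month; n is counted in months.
PV = PMT × [(1 − (1+r)^−n)/r] = 2,560 × [1 − (1+r)^−144] / r = $245,738.97

$245,738.97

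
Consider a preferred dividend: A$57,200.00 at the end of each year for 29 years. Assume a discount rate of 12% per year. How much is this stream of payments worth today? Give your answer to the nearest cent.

This is an ordinary annuity: 29 payments of A$57,200.00 at the end of each year.
Periodic rate r = 0.12 per year.
PV = PMT × [(1 − (1+r)^−n)/r] = 57,200 × [1 − (1+r)^−29] / r = A$458,847.31

A$458,847.31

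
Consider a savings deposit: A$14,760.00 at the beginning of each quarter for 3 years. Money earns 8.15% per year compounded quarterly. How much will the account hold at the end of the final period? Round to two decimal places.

A$202,422.42

This is an annuity due: 12 deposits of A$14,760.00 at the beginning of each quarter.
Periodic rate r = 0.0815/4 per quarter; n is counted in quarters.
FV = PMT × [((1+r)^n − 1)/r] × (1+r) = 14,760 × [(1+r)^12 − 1] / r × (1+r) = A$202,422.42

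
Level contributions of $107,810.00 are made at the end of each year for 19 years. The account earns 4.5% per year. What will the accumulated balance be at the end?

$3,133,342.67

This is an ordinary annuity: 19 deposits of $107,810.00 at the end of each year.
Periodic rate r = 0.045 per year.
FV = PMT × [((1+r)^n − 1)/r] = 107,810 × [(1+r)^19 − 1] / r = $3,133,342.67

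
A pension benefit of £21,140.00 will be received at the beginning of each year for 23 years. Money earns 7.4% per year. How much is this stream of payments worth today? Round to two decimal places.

£247,416.68

This is an annuity due: 23 payments of £21,140.00 at the beginning of each year.
Periodic rate r = 0.074 per year.
PV = PMT × [(1 − (1+r)^−n)/r] × (1+r) = 21,140 × [1 − (1+r)^−23] / r × (1+r) = £247,416.68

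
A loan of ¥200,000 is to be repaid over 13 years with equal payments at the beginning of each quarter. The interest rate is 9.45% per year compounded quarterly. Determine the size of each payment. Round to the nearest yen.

¥6,566

Level annuity due; solve PV = PMT × [(1 − (1+r)^−n)/r] × (1+r) for PMT.
Periodic rate r = 0.0945/4 per quarter; n is counted in quarters.
With n = 52: PMT = 200,000 / ([(1 − (1+r)^−n)/r] × (1+r)) = ¥6,566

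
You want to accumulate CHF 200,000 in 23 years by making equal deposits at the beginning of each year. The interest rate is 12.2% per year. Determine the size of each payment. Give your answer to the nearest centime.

CHF 1,657.53

Level annuity due; solve FV = PMT × [((1+r)^n − 1)/r] × (1+r) for PMT.
Periodic rate r = 0.122 per year.
With n = 23: PMT = 200,000 / ([((1+r)^n − 1)/r] × (1+r)) = CHF 1,657.53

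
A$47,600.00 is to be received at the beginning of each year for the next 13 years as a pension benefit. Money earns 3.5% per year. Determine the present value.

This is an annuity due: 13 payments of A$47,600.00 at the beginning of each year.
Periodic rate r = 0.035 per year.
PV = PMT × [(1 − (1+r)^−n)/r] × (1+r) = 47,600 × [1 − (1+r)^−13] / r × (1+r) = A$507,574.71

A$507,574.71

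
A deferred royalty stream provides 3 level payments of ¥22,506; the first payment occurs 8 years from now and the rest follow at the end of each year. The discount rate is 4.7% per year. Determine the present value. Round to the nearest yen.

Ordinary annuity of 3 payments, first payment at period 8.
Periodic rate r = 0.047 per year.
The ordinary-annuity PV formula values the stream one period before the first payment (period 7); discount that back 7 periods:
PV₀ = 22,506 × [1 − (1+r)^−3] / r × (1+r)^−7 = ¥44,689

¥44,689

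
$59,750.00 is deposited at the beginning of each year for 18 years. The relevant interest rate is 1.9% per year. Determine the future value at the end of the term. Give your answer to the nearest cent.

This is an annuity due: 18 deposits of $59,750.00 at the beginning of each year.
Periodic rate r = 0.019 per year.
FV = PMT × [((1+r)^n − 1)/r] × (1+r) = 59,750 × [(1+r)^18 − 1] / r × (1+r) = $1,292,212.02

$1,292,212.02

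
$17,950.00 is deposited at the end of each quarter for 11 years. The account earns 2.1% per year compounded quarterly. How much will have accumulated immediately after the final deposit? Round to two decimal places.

$885,869.03

This is an ordinary annuity: 44 deposits of $17,950.00 at the end of each quarter.
Periodic rate r = 0.021/4 per quarter; n is counted in quarters.
FV = PMT × [((1+r)^n − 1)/r] = 17,950 × [(1+r)^44 − 1] / r = $885,869.03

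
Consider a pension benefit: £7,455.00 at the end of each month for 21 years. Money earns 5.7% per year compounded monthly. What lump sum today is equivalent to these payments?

£1,093,991.45

This is an ordinary annuity: 252 payments of £7,455.00 at the end of each month.
Periodic rate r = 0.057/12 per month; n is counted in months.
PV = PMT × [(1 − (1+r)^−n)/r] = 7,455 × [1 − (1+r)^−252] / r = £1,093,991.45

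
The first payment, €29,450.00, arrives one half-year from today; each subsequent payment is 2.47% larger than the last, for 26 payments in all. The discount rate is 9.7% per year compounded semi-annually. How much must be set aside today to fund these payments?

Periodic rate r = 0.097/2 per half-year; n is counted in half-years.
Growing ordinary annuity: PV = PMT₁ × [1 − ((1+g)/(1+r))^n] / (r − g) = 29,450 × [1 − ((1+0.0247)/(1+r))^26] / (r − 0.0247) = €556,242.73.

€556,242.73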